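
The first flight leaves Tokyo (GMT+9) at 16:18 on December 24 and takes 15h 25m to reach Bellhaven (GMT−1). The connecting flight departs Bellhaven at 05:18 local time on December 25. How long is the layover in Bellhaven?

7 hours 35 minutes

Convert departure to UTC: 16:18 − 9:00 = 07:18 UTC on Dec 24.
Add 15 hours 25 minutes flight time → 22:43 UTC.
Bellhaven is UTC−1:00, so local arrival = 22:43 − 1:00 = 21:43 on Dec 24.
Layover = 05:18 − 21:43 (+1 day) = 7 hours 35 minutes.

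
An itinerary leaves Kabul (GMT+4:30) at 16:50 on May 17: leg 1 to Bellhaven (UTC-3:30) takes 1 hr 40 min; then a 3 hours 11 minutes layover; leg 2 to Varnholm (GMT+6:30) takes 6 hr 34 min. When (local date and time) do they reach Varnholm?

06:15 on May 18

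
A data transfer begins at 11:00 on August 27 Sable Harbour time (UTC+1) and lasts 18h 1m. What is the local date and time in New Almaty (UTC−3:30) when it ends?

New Almaty is 4:30 behind Sable Harbour.
After 18 hours and 1 minute it is 05:01 (Aug 28) in Sable Harbour.
Shift by the zone difference: 05:01 − 4:30 = 00:31 on Aug 28 in New Almaty.

00:31 on Aug 28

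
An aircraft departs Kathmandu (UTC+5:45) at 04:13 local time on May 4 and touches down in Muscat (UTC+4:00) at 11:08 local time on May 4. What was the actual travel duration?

Departure in UTC: 04:13 − 5:45 = 22:28 on May 3.
Arrival in UTC: 11:08 − 4:00 = 07:08 on May 4.
Elapsed = 07:08 − 22:28 (+1 day) = 8 hours 40 minutes.

8 hours 40 minutes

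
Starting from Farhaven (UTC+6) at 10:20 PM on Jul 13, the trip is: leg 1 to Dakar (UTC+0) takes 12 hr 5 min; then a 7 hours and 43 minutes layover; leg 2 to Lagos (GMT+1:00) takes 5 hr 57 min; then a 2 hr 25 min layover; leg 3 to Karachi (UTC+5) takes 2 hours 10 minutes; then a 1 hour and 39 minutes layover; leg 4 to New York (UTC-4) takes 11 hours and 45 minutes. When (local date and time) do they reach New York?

8:04 AM on Jul 15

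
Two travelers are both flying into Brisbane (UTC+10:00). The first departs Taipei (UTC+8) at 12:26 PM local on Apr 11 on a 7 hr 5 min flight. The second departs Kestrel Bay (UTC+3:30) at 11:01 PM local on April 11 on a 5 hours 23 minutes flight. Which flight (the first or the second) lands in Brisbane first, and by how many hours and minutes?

Flight 1 in UTC: 12:26 PM − 8:00 = 4:26 AM on Apr 11.
+7 hours 5 minutes → arrive 11:31 AM UTC on Apr 11.
Flight 2 in UTC: 11:01 PM − 3:30 = 7:31 PM on Apr 11.
+5 hours 23 minutes → arrive 12:54 AM UTC on Apr 12.
Flight 1 lands earlier by 13 hours 23 minutes.

the first, by 13 hours 23 minutes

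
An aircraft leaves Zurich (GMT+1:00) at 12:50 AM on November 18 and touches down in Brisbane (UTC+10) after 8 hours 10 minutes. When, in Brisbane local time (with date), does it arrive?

Convert departure to UTC: 12:50 AM − 1:00 = 11:50 PM UTC on Nov 17.
Add 8 hours and 10 minutes travel time → 8:00 AM UTC (Nov 18).
Brisbane is UTC+10:00, so local arrival = 8:00 AM + 10:00 = 6:00 PM on Nov 18.

6:00 PM on November 18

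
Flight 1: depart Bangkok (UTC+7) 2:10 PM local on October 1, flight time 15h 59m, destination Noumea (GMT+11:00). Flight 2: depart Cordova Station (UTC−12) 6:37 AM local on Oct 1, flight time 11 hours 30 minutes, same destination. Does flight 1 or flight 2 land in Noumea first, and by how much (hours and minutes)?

Flight 1 in UTC: 2:10 PM − 7:00 = 7:10 AM on Oct 1.
+15 hours 59 minutes → arrive 11:09 PM UTC on Oct 1.
Flight 2 in UTC: 6:37 AM + 12:00 = 6:37 PM on Oct 1.
+11 hours 30 minutes → arrive 6:07 AM UTC on Oct 2.
Flight 1 lands earlier by 6 hours 58 minutes.

the first, by 6 hours 58 minutes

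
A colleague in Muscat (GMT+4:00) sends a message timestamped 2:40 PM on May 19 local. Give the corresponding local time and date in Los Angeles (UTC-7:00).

3:40 AM on May 19

Los Angeles is 11:00 behind Muscat.
Shift by the zone difference: 2:40 PM − 11:00 = 3:40 AM on May 19 in Los Angeles.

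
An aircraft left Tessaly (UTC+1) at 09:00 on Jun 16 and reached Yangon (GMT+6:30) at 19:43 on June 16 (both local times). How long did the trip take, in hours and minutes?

5 hours 13 minutes

Departure in UTC: 09:00 − 1:00 = 08:00 on Jun 16.
Arrival in UTC: 19:43 − 6:30 = 13:13 on Jun 16.
Elapsed = 13:13 − 08:00 = 5 hours 13 minutes.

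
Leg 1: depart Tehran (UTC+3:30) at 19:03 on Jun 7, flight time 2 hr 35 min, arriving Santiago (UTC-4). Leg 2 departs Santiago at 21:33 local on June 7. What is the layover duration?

7 hours 25 minutes

Convert departure to UTC: 19:03 − 3:30 = 15:33 UTC on Jun 7.
Add 2 hours and 35 minutes flight time → 18:08 UTC.
Santiago is UTC−4:00, so local arrival = 18:08 − 4:00 = 14:08 on Jun 7.
Layover = 21:33 − 14:08 = 7 hours 25 minutes.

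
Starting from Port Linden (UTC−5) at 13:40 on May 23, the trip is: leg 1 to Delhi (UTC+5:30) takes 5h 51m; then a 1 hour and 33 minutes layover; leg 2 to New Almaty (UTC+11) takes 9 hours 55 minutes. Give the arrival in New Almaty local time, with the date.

Convert departure to UTC: 13:40 + 5:00 = 18:40 UTC on May 23.
Add 5 hours 51 minutes leg 1 → 00:31 UTC (May 24).
Add 1 hour and 33 minutes layover in Delhi → 02:04 UTC.
Add 9 hours and 55 minutes leg 2 → 11:59 UTC.
New Almaty is UTC+11:00, so local arrival = 11:59 + 11:00 = 22:59 on May 24.

22:59 on May 24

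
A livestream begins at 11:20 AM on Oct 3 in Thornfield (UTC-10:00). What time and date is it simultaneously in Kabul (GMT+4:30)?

1:50 AM on Oct 4

Kabul is 14:30 ahead of Thornfield.
Shift by the zone difference: 11:20 AM + 14:30 = 1:50 AM on Oct 4 in Kabul.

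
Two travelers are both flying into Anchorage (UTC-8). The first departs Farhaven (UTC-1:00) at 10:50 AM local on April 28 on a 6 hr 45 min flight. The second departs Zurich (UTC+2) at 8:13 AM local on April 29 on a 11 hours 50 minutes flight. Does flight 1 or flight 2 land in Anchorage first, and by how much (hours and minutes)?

the first, by 23 hours 28 minutes

Flight 1 in UTC: 10:50 AM + 1:00 = 11:50 AM on Apr 28.
+6 hours and 45 minutes → arrive 6:35 PM UTC on Apr 28.
Flight 2 in UTC: 8:13 AM − 2:00 = 6:13 AM on Apr 29.
+11 hours 50 minutes → arrive 6:03 PM UTC on Apr 29.
Flight 1 lands earlier by 23 hours 28 minutes.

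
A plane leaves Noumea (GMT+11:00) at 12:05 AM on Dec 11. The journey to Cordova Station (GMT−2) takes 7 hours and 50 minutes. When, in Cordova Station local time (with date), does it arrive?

6:55 PM on December 10

Convert departure to UTC: 12:05 AM − 11:00 = 1:05 PM UTC on Dec 10.
Add 7 hours 50 minutes travel time → 8:55 PM UTC.
Cordova Station is UTC−2:00, so local arrival = 8:55 PM − 2:00 = 6:55 PM on Dec 10.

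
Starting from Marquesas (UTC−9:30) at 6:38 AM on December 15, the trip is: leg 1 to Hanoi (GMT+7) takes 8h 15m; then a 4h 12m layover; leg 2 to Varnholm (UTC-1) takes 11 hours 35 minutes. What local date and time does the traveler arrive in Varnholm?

3:10 PM on December 16

Convert departure to UTC: 6:38 AM + 9:30 = 4:08 PM UTC on Dec 15.
Add 8 hours 15 minutes leg 1 → 12:23 AM UTC (Dec 16).
Add 4 hours and 12 minutes layover in Hanoi → 4:35 AM UTC.
Add 11 hours and 35 minutes leg 2 → 4:10 PM UTC.
Varnholm is UTC−1:00, so local arrival = 4:10 PM − 1:00 = 3:10 PM on Dec 16.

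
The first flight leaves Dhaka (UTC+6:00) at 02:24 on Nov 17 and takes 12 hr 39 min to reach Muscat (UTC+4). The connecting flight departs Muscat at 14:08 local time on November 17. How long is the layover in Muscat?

Convert departure to UTC: 02:24 − 6:00 = 20:24 UTC on Nov 16.
Add 12 hours and 39 minutes flight time → 09:03 UTC (Nov 17).
Muscat is UTC+4:00, so local arrival = 09:03 + 4:00 = 13:03 on Nov 17.
Layover = 14:08 − 13:03 = 1 hour 5 minutes.

1 hour 5 minutes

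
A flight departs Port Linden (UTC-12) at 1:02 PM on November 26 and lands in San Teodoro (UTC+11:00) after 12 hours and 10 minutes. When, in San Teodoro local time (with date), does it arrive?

12:12 AM on November 28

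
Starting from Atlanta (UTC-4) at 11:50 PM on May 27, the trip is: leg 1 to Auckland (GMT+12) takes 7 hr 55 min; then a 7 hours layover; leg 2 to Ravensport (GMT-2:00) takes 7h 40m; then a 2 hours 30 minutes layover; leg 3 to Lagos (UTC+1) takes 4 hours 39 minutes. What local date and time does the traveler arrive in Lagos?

10:34 AM on May 29

Convert departure to UTC: 11:50 PM + 4:00 = 3:50 AM UTC on May 28.
Add 7 hours 55 minutes leg 1 → 11:45 AM UTC.
Add 7 hours layover in Auckland → 6:45 PM UTC.
Add 7 hours 40 minutes leg 2 → 2:25 AM UTC (May 29).
Add 2 hours and 30 minutes layover in Ravensport → 4:55 AM UTC.
Add 4 hours 39 minutes leg 3 → 9:34 AM UTC.
Lagos is UTC+1:00, so local arrival = 9:34 AM + 1:00 = 10:34 AM on May 29.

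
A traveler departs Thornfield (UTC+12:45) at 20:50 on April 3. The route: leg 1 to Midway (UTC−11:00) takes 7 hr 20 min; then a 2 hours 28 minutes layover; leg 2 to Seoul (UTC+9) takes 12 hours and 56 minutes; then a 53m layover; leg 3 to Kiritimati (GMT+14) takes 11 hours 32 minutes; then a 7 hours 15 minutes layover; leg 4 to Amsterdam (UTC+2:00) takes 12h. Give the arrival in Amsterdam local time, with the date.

16:29 on April 5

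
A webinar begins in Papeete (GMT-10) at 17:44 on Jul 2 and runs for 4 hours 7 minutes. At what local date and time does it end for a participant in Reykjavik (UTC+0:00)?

Reykjavik is 10:00 ahead of Papeete.
After 4 hours and 7 minutes it is 21:51 in Papeete.
Shift by the zone difference: 21:51 + 10:00 = 07:51 on Jul 3 in Reykjavik.

07:51 on July 3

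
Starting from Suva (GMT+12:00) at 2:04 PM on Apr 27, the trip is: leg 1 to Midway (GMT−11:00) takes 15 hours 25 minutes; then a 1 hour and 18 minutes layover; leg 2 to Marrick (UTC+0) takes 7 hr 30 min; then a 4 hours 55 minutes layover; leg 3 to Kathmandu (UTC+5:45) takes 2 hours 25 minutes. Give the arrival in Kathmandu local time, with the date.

Convert departure to UTC: 2:04 PM − 12:00 = 2:04 AM UTC on Apr 27.
Add 15 hours 25 minutes leg 1 → 5:29 PM UTC.
Add 1 hour 18 minutes layover in Midway → 6:47 PM UTC.
Add 7 hours 30 minutes leg 2 → 2:17 AM UTC (Apr 28).
Add 4 hours and 55 minutes layover in Marrick → 7:12 AM UTC.
Add 2 hours and 25 minutes leg 3 → 9:37 AM UTC.
Kathmandu is UTC+5:45, so local arrival = 9:37 AM + 5:45 = 3:22 PM on Apr 28.

3:22 PM on April 28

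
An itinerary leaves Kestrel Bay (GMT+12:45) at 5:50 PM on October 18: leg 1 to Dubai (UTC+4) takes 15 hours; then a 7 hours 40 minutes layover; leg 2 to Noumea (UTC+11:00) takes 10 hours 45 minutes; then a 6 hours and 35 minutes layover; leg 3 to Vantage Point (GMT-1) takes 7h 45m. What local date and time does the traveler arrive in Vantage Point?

3:50 AM on Oct 20

Convert departure to UTC: 5:50 PM − 12:45 = 5:05 AM UTC on Oct 18.
Add 15 hours leg 1 → 8:05 PM UTC.
Add 7 hours 40 minutes layover in Dubai → 3:45 AM UTC (Oct 19).
Add 10 hours 45 minutes leg 2 → 2:30 PM UTC.
Add 6 hours and 35 minutes layover in Noumea → 9:05 PM UTC.
Add 7 hours 45 minutes leg 3 → 4:50 AM UTC (Oct 20).
Vantage Point is UTC−1:00, so local arrival = 4:50 AM − 1:00 = 3:50 AM on Oct 20.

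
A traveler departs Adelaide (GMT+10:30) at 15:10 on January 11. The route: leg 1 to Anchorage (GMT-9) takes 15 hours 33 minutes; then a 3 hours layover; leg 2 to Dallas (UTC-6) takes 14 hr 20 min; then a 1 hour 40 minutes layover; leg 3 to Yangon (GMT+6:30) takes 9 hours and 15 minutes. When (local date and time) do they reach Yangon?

06:58 on Jan 13

Convert departure to UTC: 15:10 − 10:30 = 04:40 UTC on Jan 11.
Add 15 hours and 33 minutes leg 1 → 20:13 UTC.
Add 3 hours layover in Anchorage → 23:13 UTC.
Add 14 hours and 20 minutes leg 2 → 13:33 UTC (Jan 12).
Add 1 hour and 40 minutes layover in Dallas → 15:13 UTC.
Add 9 hours and 15 minutes leg 3 → 00:28 UTC (Jan 13).
Yangon is UTC+6:30, so local arrival = 00:28 + 6:30 = 06:58 on Jan 13.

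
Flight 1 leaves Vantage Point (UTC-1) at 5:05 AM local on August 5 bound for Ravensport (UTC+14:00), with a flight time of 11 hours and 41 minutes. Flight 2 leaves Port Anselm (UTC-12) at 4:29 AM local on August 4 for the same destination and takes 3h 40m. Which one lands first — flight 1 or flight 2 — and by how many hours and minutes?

the second, by 21 hours 37 minutes

Flight 1 in UTC: 5:05 AM + 1:00 = 6:05 AM on Aug 5.
+11 hours and 41 minutes → arrive 5:46 PM UTC on Aug 5.
Flight 2 in UTC: 4:29 AM + 12:00 = 4:29 PM on Aug 4.
+3 hours and 40 minutes → arrive 8:09 PM UTC on Aug 4.
Flight 2 lands earlier by 21 hours 37 minutes.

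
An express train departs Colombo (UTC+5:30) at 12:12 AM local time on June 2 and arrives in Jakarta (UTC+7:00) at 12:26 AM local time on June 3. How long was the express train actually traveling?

Departure in UTC: 12:12 AM − 5:30 = 6:42 PM on Jun 1.
Arrival in UTC: 12:26 AM − 7:00 = 5:26 PM on Jun 2.
Elapsed = 5:26 PM − 6:42 PM (+1 day) = 22 hours 44 minutes.

22 hours 44 minutes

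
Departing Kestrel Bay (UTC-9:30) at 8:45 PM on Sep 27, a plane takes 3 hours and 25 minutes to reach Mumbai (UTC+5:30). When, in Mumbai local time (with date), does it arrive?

3:10 PM on September 28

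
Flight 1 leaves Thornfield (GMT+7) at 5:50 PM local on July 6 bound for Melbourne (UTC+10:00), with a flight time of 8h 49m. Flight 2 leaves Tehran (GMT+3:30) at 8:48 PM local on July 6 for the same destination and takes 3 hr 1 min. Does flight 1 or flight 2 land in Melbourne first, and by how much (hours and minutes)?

Flight 1 in UTC: 5:50 PM − 7:00 = 10:50 AM on Jul 6.
+8 hours 49 minutes → arrive 7:39 PM UTC on Jul 6.
Flight 2 in UTC: 8:48 PM − 3:30 = 5:18 PM on Jul 6.
+3 hours and 1 minute → arrive 8:19 PM UTC on Jul 6.
Flight 1 lands earlier by 40 minutes.

the first, by 40 minutes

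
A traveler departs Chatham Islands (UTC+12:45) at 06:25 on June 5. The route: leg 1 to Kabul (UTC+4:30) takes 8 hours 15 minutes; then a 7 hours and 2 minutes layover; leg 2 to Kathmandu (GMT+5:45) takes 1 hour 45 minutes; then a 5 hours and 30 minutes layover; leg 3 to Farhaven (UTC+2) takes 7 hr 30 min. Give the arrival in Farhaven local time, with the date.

Convert departure to UTC: 06:25 − 12:45 = 17:40 UTC on Jun 4.
Add 8 hours 15 minutes leg 1 → 01:55 UTC (Jun 5).
Add 7 hours 2 minutes layover in Kabul → 08:57 UTC.
Add 1 hour 45 minutes leg 2 → 10:42 UTC.
Add 5 hours 30 minutes layover in Kathmandu → 16:12 UTC.
Add 7 hours and 30 minutes leg 3 → 23:42 UTC.
Farhaven is UTC+2:00, so local arrival = 23:42 + 2:00 = 01:42 on Jun 6.

01:42 on June 6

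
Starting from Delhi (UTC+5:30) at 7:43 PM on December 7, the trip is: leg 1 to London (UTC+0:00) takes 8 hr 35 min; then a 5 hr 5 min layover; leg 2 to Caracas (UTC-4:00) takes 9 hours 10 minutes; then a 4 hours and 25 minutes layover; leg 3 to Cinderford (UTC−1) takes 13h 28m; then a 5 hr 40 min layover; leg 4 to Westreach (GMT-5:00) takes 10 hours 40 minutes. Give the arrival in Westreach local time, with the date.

6:16 PM on Dec 9

Convert departure to UTC: 7:43 PM − 5:30 = 2:13 PM UTC on Dec 7.
Add 8 hours and 35 minutes leg 1 → 10:48 PM UTC.
Add 5 hours and 5 minutes layover in London → 3:53 AM UTC (Dec 8).
Add 9 hours and 10 minutes leg 2 → 1:03 PM UTC.
Add 4 hours and 25 minutes layover in Caracas → 5:28 PM UTC.
Add 13 hours 28 minutes leg 3 → 6:56 AM UTC (Dec 9).
Add 5 hours and 40 minutes layover in Cinderford → 12:36 PM UTC.
Add 10 hours 40 minutes leg 4 → 11:16 PM UTC.
Westreach is UTC−5:00, so local arrival = 11:16 PM − 5:00 = 6:16 PM on Dec 9.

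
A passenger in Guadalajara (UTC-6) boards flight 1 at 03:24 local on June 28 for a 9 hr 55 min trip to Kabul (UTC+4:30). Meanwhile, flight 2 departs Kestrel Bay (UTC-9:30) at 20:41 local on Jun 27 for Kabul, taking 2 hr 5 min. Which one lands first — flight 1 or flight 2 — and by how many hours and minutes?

the second, by 11 hours 3 minutes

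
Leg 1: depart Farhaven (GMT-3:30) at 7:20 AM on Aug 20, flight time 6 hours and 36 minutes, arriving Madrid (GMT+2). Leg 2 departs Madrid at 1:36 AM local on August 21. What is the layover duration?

6 hours 10 minutes

Convert departure to UTC: 7:20 AM + 3:30 = 10:50 AM UTC on Aug 20.
Add 6 hours and 36 minutes flight time → 5:26 PM UTC.
Madrid is UTC+2:00, so local arrival = 5:26 PM + 2:00 = 7:26 PM on Aug 20.
Layover = 1:36 AM − 7:26 PM (+1 day) = 6 hours 10 minutes.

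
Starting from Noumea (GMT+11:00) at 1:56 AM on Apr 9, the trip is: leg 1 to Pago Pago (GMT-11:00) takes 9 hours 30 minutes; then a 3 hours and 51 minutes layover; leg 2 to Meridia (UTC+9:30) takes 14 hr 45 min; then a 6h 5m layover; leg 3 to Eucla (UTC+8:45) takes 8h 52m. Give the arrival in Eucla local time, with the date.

6:44 PM on April 10

Convert departure to UTC: 1:56 AM − 11:00 = 2:56 PM UTC on Apr 8.
Add 9 hours 30 minutes leg 1 → 12:26 AM UTC (Apr 9).
Add 3 hours 51 minutes layover in Pago Pago → 4:17 AM UTC.
Add 14 hours 45 minutes leg 2 → 7:02 PM UTC.
Add 6 hours 5 minutes layover in Meridia → 1:07 AM UTC (Apr 10).
Add 8 hours 52 minutes leg 3 → 9:59 AM UTC.
Eucla is UTC+8:45, so local arrival = 9:59 AM + 8:45 = 6:44 PM on Apr 10.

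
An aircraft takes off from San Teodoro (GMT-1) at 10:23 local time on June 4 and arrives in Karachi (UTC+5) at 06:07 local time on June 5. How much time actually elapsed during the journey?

Departure in UTC: 10:23 + 1:00 = 11:23 on Jun 4.
Arrival in UTC: 06:07 − 5:00 = 01:07 on Jun 5.
Elapsed = 01:07 − 11:23 (+1 day) = 13 hours 44 minutes.

13 hours 44 minutes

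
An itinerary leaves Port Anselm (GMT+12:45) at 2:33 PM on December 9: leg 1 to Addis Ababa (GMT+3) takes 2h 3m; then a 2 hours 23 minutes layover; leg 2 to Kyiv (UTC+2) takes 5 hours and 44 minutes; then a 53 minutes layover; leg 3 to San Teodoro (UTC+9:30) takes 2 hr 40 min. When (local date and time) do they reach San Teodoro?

Convert departure to UTC: 2:33 PM − 12:45 = 1:48 AM UTC on Dec 9.
Add 2 hours 3 minutes leg 1 → 3:51 AM UTC.
Add 2 hours 23 minutes layover in Addis Ababa → 6:14 AM UTC.
Add 5 hours and 44 minutes leg 2 → 11:58 AM UTC.
Add 53 minutes layover in Kyiv → 12:51 PM UTC.
Add 2 hours 40 minutes leg 3 → 3:31 PM UTC.
San Teodoro is UTC+9:30, so local arrival = 3:31 PM + 9:30 = 1:01 AM on Dec 10.

1:01 AM on December 10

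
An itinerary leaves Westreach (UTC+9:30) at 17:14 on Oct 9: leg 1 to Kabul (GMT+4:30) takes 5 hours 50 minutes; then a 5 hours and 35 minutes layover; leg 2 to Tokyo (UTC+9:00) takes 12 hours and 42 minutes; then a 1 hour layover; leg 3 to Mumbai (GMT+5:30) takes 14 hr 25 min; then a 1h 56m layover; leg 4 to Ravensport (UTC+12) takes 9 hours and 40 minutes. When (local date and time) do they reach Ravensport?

22:52 on October 11

Convert departure to UTC: 17:14 − 9:30 = 07:44 UTC on Oct 9.
Add 5 hours 50 minutes leg 1 → 13:34 UTC.
Add 5 hours 35 minutes layover in Kabul → 19:09 UTC.
Add 12 hours and 42 minutes leg 2 → 07:51 UTC (Oct 10).
Add 1 hour layover in Tokyo → 08:51 UTC.
Add 14 hours and 25 minutes leg 3 → 23:16 UTC.
Add 1 hour 56 minutes layover in Mumbai → 01:12 UTC (Oct 11).
Add 9 hours 40 minutes leg 4 → 10:52 UTC.
Ravensport is UTC+12:00, so local arrival = 10:52 + 12:00 = 22:52 on Oct 11.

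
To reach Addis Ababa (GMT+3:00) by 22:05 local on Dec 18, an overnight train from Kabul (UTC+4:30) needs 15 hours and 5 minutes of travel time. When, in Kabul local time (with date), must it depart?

Target arrival in UTC: 22:05 − 3:00 = 19:05 on Dec 18.
Subtract 15 hours and 5 minutes → departure 04:00 UTC on Dec 18.
Kabul is UTC+4:30: 04:00 + 4:30 = 08:30 on Dec 18.

08:30 on Dec 18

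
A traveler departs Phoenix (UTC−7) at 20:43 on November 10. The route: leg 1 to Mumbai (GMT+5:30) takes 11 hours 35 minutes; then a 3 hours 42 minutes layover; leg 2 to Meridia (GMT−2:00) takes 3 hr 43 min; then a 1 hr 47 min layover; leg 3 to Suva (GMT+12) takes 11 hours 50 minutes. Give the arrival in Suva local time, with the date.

Convert departure to UTC: 20:43 + 7:00 = 03:43 UTC on Nov 11.
Add 11 hours and 35 minutes leg 1 → 15:18 UTC.
Add 3 hours 42 minutes layover in Mumbai → 19:00 UTC.
Add 3 hours and 43 minutes leg 2 → 22:43 UTC.
Add 1 hour 47 minutes layover in Meridia → 00:30 UTC (Nov 12).
Add 11 hours 50 minutes leg 3 → 12:20 UTC.
Suva is UTC+12:00, so local arrival = 12:20 + 12:00 = 00:20 on Nov 13.

00:20 on Nov 13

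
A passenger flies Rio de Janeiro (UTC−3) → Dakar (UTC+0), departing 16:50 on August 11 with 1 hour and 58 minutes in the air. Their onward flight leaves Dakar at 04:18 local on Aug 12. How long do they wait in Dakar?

6 hours 30 minutes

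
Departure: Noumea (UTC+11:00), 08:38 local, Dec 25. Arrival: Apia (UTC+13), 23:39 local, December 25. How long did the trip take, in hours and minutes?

13 hours 1 minute

Departure in UTC: 08:38 − 11:00 = 21:38 on Dec 24.
Arrival in UTC: 23:39 − 13:00 = 10:39 on Dec 25.
Elapsed = 10:39 − 21:38 (+1 day) = 13 hours 1 minute.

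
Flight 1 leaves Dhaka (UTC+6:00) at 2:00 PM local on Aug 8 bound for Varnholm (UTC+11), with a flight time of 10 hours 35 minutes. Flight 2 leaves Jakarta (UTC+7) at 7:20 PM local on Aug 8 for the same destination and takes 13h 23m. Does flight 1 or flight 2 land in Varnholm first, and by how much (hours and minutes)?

the first, by 7 hours 8 minutes

Flight 1 in UTC: 2:00 PM − 6:00 = 8:00 AM on Aug 8.
+10 hours and 35 minutes → arrive 6:35 PM UTC on Aug 8.
Flight 2 in UTC: 7:20 PM − 7:00 = 12:20 PM on Aug 8.
+13 hours 23 minutes → arrive 1:43 AM UTC on Aug 9.
Flight 1 lands earlier by 7 hours 8 minutes.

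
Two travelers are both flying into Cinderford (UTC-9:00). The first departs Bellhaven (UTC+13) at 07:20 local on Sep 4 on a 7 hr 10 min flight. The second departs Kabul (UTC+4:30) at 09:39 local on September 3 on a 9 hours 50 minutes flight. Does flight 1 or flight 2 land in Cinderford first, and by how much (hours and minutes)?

Flight 1 in UTC: 07:20 − 13:00 = 18:20 on Sep 3.
+7 hours 10 minutes → arrive 01:30 UTC on Sep 4.
Flight 2 in UTC: 09:39 − 4:30 = 05:09 on Sep 3.
+9 hours 50 minutes → arrive 14:59 UTC on Sep 3.
Flight 2 lands earlier by 10 hours 31 minutes.

the second, by 10 hours 31 minutes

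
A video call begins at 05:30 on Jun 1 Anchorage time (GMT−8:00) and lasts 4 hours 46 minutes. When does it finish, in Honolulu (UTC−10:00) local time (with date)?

Honolulu is 2:00 behind Anchorage.
After 4 hours 46 minutes it is 10:16 in Anchorage.
Shift by the zone difference: 10:16 − 2:00 = 08:16 on Jun 1 in Honolulu.

08:16 on Jun 1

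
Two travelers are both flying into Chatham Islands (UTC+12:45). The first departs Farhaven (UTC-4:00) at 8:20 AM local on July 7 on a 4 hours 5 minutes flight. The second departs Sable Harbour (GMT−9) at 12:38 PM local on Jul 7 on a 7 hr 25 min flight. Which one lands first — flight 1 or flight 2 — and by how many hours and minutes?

the first, by 12 hours 38 minutes

Flight 1 in UTC: 8:20 AM + 4:00 = 12:20 PM on Jul 7.
+4 hours and 5 minutes → arrive 4:25 PM UTC on Jul 7.
Flight 2 in UTC: 12:38 PM + 9:00 = 9:38 PM on Jul 7.
+7 hours 25 minutes → arrive 5:03 AM UTC on Jul 8.
Flight 1 lands earlier by 12 hours 38 minutes.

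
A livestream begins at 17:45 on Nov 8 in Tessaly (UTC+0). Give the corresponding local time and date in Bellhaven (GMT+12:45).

06:30 on Nov 9

Bellhaven is 12:45 ahead of Tessaly.
Shift by the zone difference: 17:45 + 12:45 = 06:30 on Nov 9 in Bellhaven.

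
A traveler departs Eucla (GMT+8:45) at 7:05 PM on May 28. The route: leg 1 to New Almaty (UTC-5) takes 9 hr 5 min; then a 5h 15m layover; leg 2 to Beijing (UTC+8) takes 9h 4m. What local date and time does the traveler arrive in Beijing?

5:44 PM on May 29

Convert departure to UTC: 7:05 PM − 8:45 = 10:20 AM UTC on May 28.
Add 9 hours 5 minutes leg 1 → 7:25 PM UTC.
Add 5 hours 15 minutes layover in New Almaty → 12:40 AM UTC (May 29).
Add 9 hours 4 minutes leg 2 → 9:44 AM UTC.
Beijing is UTC+8:00, so local arrival = 9:44 AM + 8:00 = 5:44 PM on May 29.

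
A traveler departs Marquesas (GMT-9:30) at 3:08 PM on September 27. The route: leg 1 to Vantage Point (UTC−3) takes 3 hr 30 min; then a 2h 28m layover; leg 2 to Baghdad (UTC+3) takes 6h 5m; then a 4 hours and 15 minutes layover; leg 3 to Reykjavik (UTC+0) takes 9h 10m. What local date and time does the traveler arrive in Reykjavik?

2:06 AM on Sep 29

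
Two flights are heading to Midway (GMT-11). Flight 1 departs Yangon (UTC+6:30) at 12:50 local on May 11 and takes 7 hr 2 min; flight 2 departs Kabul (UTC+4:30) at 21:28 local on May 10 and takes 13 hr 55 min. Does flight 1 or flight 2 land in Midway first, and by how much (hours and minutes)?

the second, by 6 hours 29 minutes

Flight 1 in UTC: 12:50 − 6:30 = 06:20 on May 11.
+7 hours and 2 minutes → arrive 13:22 UTC on May 11.
Flight 2 in UTC: 21:28 − 4:30 = 16:58 on May 10.
+13 hours 55 minutes → arrive 06:53 UTC on May 11.
Flight 2 lands earlier by 6 hours 29 minutes.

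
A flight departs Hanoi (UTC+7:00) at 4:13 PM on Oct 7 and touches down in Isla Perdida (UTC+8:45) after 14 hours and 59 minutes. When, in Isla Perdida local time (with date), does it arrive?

Convert departure to UTC: 4:13 PM − 7:00 = 9:13 AM UTC on Oct 7.
Add 14 hours 59 minutes travel time → 12:12 AM UTC (Oct 8).
Isla Perdida is UTC+8:45, so local arrival = 12:12 AM + 8:45 = 8:57 AM on Oct 8.

8:57 AM on October 8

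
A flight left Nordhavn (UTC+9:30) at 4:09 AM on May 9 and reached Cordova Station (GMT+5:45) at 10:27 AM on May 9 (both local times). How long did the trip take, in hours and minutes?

10 hours 3 minutes

Cordova Station is 3:45 behind Nordhavn.
Clock-face elapsed time (ignoring zones) is 6 hours 18 minutes.
Actual elapsed = 6 hours 18 minutes + 3:45 = 10 hours 3 minutes.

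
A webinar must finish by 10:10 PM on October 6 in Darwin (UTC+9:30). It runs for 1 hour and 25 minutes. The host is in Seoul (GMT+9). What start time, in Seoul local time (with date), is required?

Target end time in UTC: 10:10 PM − 9:30 = 12:40 PM on Oct 6.
Subtract 1 hour 25 minutes → start 11:15 AM UTC on Oct 6.
Seoul is UTC+9:00: 11:15 AM + 9:00 = 8:15 PM on Oct 6.

8:15 PM on October 6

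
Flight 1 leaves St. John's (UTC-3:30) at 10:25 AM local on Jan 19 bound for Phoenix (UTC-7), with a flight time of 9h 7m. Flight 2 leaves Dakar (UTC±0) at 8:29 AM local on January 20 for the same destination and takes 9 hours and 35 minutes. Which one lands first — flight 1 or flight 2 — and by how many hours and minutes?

the first, by 19 hours 2 minutes

Flight 1 in UTC: 10:25 AM + 3:30 = 1:55 PM on Jan 19.
+9 hours and 7 minutes → arrive 11:02 PM UTC on Jan 19.
Flight 2 departs at 8:29 AM UTC (Jan 20).
+9 hours 35 minutes → arrive 6:04 PM UTC on Jan 20.
Flight 1 lands earlier by 19 hours 2 minutes.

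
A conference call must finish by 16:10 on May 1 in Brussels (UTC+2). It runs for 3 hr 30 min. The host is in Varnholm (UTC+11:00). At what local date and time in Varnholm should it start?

21:40 on May 1

Target end time in UTC: 16:10 − 2:00 = 14:10 on May 1.
Subtract 3 hours and 30 minutes → start 10:40 UTC on May 1.
Varnholm is UTC+11:00: 10:40 + 11:00 = 21:40 on May 1.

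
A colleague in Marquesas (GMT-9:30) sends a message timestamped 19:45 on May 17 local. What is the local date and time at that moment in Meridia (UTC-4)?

In UTC: 19:45 + 9:30 = 05:15 on May 18.
Meridia is UTC−4:00: 05:15 − 4:00 = 01:15 on May 18.

01:15 on May 18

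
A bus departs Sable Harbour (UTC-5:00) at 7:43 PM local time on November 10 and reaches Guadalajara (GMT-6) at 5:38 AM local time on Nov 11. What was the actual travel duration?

10 hours 55 minutes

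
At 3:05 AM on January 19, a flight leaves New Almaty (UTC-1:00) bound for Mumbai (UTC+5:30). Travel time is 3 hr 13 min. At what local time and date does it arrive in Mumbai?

12:48 PM on Jan 19

Convert departure to UTC: 3:05 AM + 1:00 = 4:05 AM UTC on Jan 19.
Add 3 hours 13 minutes travel time → 7:18 AM UTC.
Mumbai is UTC+5:30, so local arrival = 7:18 AM + 5:30 = 12:48 PM on Jan 19.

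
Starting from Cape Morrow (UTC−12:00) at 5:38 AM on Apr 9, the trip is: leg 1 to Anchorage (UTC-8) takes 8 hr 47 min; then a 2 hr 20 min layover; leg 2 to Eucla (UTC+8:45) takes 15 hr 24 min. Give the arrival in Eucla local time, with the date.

4:54 AM on Apr 11

Convert departure to UTC: 5:38 AM + 12:00 = 5:38 PM UTC on Apr 9.
Add 8 hours 47 minutes leg 1 → 2:25 AM UTC (Apr 10).
Add 2 hours 20 minutes layover in Anchorage → 4:45 AM UTC.
Add 15 hours 24 minutes leg 2 → 8:09 PM UTC.
Eucla is UTC+8:45, so local arrival = 8:09 PM + 8:45 = 4:54 AM on Apr 11.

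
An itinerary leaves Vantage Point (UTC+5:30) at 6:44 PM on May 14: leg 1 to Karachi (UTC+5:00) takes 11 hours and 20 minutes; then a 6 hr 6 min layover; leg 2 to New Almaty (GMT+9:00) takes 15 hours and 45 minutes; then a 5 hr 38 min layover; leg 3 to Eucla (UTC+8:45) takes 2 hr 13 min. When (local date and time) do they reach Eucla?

3:01 PM on May 16

Convert departure to UTC: 6:44 PM − 5:30 = 1:14 PM UTC on May 14.
Add 11 hours 20 minutes leg 1 → 12:34 AM UTC (May 15).
Add 6 hours 6 minutes layover in Karachi → 6:40 AM UTC.
Add 15 hours and 45 minutes leg 2 → 10:25 PM UTC.
Add 5 hours 38 minutes layover in New Almaty → 4:03 AM UTC (May 16).
Add 2 hours 13 minutes leg 3 → 6:16 AM UTC.
Eucla is UTC+8:45, so local arrival = 6:16 AM + 8:45 = 3:01 PM on May 16.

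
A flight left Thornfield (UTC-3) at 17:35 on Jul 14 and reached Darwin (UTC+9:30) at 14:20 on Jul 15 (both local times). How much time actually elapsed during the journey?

8 hours 15 minutes

Departure in UTC: 17:35 + 3:00 = 20:35 on Jul 14.
Arrival in UTC: 14:20 − 9:30 = 04:50 on Jul 15.
Elapsed = 04:50 − 20:35 (+1 day) = 8 hours 15 minutes.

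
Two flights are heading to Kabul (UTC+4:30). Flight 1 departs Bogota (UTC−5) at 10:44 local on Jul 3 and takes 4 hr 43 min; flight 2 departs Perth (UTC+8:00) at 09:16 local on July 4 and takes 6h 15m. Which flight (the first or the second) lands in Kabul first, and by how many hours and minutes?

the first, by 11 hours 4 minutes

Flight 1 in UTC: 10:44 + 5:00 = 15:44 on Jul 3.
+4 hours 43 minutes → arrive 20:27 UTC on Jul 3.
Flight 2 in UTC: 09:16 − 8:00 = 01:16 on Jul 4.
+6 hours and 15 minutes → arrive 07:31 UTC on Jul 4.
Flight 1 lands earlier by 11 hours 4 minutes.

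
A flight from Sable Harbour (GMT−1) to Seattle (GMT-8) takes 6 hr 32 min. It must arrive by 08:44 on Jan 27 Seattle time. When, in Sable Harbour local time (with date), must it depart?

Target arrival in UTC: 08:44 + 8:00 = 16:44 on Jan 27.
Subtract 6 hours and 32 minutes → departure 10:12 UTC on Jan 27.
Sable Harbour is UTC−1:00: 10:12 − 1:00 = 09:12 on Jan 27.

09:12 on January 27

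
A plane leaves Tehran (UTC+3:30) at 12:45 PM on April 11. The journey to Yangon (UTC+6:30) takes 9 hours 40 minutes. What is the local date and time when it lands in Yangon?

1:25 AM on Apr 12

Convert departure to UTC: 12:45 PM − 3:30 = 9:15 AM UTC on Apr 11.
Add 9 hours and 40 minutes travel time → 6:55 PM UTC.
Yangon is UTC+6:30, so local arrival = 6:55 PM + 6:30 = 1:25 AM on Apr 12.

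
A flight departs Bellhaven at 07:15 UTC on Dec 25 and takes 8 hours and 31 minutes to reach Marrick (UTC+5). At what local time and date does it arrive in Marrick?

20:46 on Dec 25

Departure is given in UTC: 07:15 on Dec 25.
Add 8 hours 31 minutes → 15:46 UTC.
Marrick is UTC+5:00: 15:46 + 5:00 = 20:46 on Dec 25.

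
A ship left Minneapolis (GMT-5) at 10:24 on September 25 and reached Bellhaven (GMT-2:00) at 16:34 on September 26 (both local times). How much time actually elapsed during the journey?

Departure in UTC: 10:24 + 5:00 = 15:24 on Sep 25.
Arrival in UTC: 16:34 + 2:00 = 18:34 on Sep 26.
Elapsed = 18:34 − 15:24 (+1 day) = 27 hours 10 minutes.

27 hours 10 minutes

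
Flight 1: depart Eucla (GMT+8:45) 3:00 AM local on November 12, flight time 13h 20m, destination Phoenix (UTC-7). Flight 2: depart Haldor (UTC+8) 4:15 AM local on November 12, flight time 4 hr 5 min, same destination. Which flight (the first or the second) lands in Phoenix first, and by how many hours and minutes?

the second, by 7 hours 15 minutes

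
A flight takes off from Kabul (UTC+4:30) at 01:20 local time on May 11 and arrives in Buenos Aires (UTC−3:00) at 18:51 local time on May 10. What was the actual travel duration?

1 hour 1 minute

Departure in UTC: 01:20 − 4:30 = 20:50 on May 10.
Arrival in UTC: 18:51 + 3:00 = 21:51 on May 10.
Elapsed = 21:51 − 20:50 = 1 hour 1 minute.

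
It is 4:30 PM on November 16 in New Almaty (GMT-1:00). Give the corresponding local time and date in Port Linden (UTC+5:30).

In UTC: 4:30 PM + 1:00 = 5:30 PM on Nov 16.
Port Linden is UTC+5:30: 5:30 PM + 5:30 = 11:00 PM on Nov 16.

11:00 PM on November 16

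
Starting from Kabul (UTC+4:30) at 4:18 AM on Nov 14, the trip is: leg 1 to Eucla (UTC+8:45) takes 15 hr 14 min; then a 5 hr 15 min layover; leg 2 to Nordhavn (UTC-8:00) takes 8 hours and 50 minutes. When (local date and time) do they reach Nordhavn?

Convert departure to UTC: 4:18 AM − 4:30 = 11:48 PM UTC on Nov 13.
Add 15 hours and 14 minutes leg 1 → 3:02 PM UTC (Nov 14).
Add 5 hours 15 minutes layover in Eucla → 8:17 PM UTC.
Add 8 hours and 50 minutes leg 2 → 5:07 AM UTC (Nov 15).
Nordhavn is UTC−8:00, so local arrival = 5:07 AM − 8:00 = 9:07 PM on Nov 14.

9:07 PM on Nov 14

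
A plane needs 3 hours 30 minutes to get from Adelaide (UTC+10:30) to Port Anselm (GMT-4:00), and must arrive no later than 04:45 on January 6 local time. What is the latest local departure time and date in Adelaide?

15:45 on January 6

Target arrival in UTC: 04:45 + 4:00 = 08:45 on Jan 6.
Subtract 3 hours and 30 minutes → departure 05:15 UTC on Jan 6.
Adelaide is UTC+10:30: 05:15 + 10:30 = 15:45 on Jan 6.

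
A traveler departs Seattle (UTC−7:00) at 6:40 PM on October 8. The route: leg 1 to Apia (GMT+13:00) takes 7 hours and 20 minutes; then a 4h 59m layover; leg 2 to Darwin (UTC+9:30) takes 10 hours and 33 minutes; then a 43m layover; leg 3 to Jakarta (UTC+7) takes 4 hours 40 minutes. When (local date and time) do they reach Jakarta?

Convert departure to UTC: 6:40 PM + 7:00 = 1:40 AM UTC on Oct 9.
Add 7 hours 20 minutes leg 1 → 9:00 AM UTC.
Add 4 hours 59 minutes layover in Apia → 1:59 PM UTC.
Add 10 hours and 33 minutes leg 2 → 12:32 AM UTC (Oct 10).
Add 43 minutes layover in Darwin → 1:15 AM UTC.
Add 4 hours 40 minutes leg 3 → 5:55 AM UTC.
Jakarta is UTC+7:00, so local arrival = 5:55 AM + 7:00 = 12:55 PM on Oct 10.

12:55 PM on October 10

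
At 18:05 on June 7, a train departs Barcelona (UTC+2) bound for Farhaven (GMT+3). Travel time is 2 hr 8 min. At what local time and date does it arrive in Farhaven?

Farhaven is 1:00 ahead of Barcelona.
After 2 hours 8 minutes it is 20:13 in Barcelona.
Shift by the zone difference: 20:13 + 1:00 = 21:13 on Jun 7 in Farhaven.

21:13 on Jun 7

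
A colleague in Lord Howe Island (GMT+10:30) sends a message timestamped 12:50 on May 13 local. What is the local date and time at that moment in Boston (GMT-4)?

22:20 on May 12

Boston is 14:30 behind Lord Howe Island.
Shift by the zone difference: 12:50 − 14:30 = 22:20 on May 12 in Boston.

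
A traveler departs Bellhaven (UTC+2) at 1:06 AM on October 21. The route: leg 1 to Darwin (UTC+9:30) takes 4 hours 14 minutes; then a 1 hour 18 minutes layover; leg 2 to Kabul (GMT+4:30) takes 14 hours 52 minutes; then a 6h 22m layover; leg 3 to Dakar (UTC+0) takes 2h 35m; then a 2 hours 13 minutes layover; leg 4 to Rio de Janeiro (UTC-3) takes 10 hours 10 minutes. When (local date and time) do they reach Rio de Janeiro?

1:50 PM on Oct 22

Convert departure to UTC: 1:06 AM − 2:00 = 11:06 PM UTC on Oct 20.
Add 4 hours and 14 minutes leg 1 → 3:20 AM UTC (Oct 21).
Add 1 hour and 18 minutes layover in Darwin → 4:38 AM UTC.
Add 14 hours and 52 minutes leg 2 → 7:30 PM UTC.
Add 6 hours 22 minutes layover in Kabul → 1:52 AM UTC (Oct 22).
Add 2 hours and 35 minutes leg 3 → 4:27 AM UTC.
Add 2 hours and 13 minutes layover in Dakar → 6:40 AM UTC.
Add 10 hours and 10 minutes leg 4 → 4:50 PM UTC.
Rio de Janeiro is UTC−3:00, so local arrival = 4:50 PM − 3:00 = 1:50 PM on Oct 22.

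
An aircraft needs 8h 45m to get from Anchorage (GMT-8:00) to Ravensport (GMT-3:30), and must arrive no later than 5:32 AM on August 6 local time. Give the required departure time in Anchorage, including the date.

Target arrival in UTC: 5:32 AM + 3:30 = 9:02 AM on Aug 6.
Subtract 8 hours and 45 minutes → departure 12:17 AM UTC on Aug 6.
Anchorage is UTC−8:00: 12:17 AM − 8:00 = 4:17 PM on Aug 5.

4:17 PM on August 5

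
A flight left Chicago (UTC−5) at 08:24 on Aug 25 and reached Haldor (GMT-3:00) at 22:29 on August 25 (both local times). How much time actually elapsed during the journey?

Departure in UTC: 08:24 + 5:00 = 13:24 on Aug 25.
Arrival in UTC: 22:29 + 3:00 = 01:29 on Aug 26.
Elapsed = 01:29 − 13:24 (+1 day) = 12 hours 5 minutes.

12 hours 5 minutes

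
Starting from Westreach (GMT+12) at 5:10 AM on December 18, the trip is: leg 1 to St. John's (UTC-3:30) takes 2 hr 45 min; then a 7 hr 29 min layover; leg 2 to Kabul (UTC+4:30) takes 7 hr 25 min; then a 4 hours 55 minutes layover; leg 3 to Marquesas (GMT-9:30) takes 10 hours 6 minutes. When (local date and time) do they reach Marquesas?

4:20 PM on Dec 18

Convert departure to UTC: 5:10 AM − 12:00 = 5:10 PM UTC on Dec 17.
Add 2 hours 45 minutes leg 1 → 7:55 PM UTC.
Add 7 hours 29 minutes layover in St. John's → 3:24 AM UTC (Dec 18).
Add 7 hours and 25 minutes leg 2 → 10:49 AM UTC.
Add 4 hours 55 minutes layover in Kabul → 3:44 PM UTC.
Add 10 hours 6 minutes leg 3 → 1:50 AM UTC (Dec 19).
Marquesas is UTC−9:30, so local arrival = 1:50 AM − 9:30 = 4:20 PM on Dec 18.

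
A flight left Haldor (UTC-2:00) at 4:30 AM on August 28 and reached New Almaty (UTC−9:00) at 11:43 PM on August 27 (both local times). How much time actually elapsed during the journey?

2 hours 13 minutes

New Almaty is 7:00 behind Haldor.
Clock-face elapsed time (ignoring zones) is −4 hours 47 minutes.
Actual elapsed = −4 hours 47 minutes + 7:00 = 2 hours 13 minutes.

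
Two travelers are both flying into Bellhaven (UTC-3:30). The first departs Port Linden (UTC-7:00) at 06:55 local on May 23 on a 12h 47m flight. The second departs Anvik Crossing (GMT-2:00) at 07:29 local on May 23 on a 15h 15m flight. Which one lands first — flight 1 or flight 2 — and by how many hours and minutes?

the second, by 1 hour 58 minutes

Flight 1 in UTC: 06:55 + 7:00 = 13:55 on May 23.
+12 hours and 47 minutes → arrive 02:42 UTC on May 24.
Flight 2 in UTC: 07:29 + 2:00 = 09:29 on May 23.
+15 hours 15 minutes → arrive 00:44 UTC on May 24.
Flight 2 lands earlier by 1 hour 58 minutes.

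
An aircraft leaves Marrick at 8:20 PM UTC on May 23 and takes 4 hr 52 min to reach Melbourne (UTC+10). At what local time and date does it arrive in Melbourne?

11:12 AM on May 24

Departure is given in UTC: 8:20 PM on May 23.
Add 4 hours 52 minutes → 1:12 AM UTC (May 24).
Melbourne is UTC+10:00: 1:12 AM + 10:00 = 11:12 AM on May 24.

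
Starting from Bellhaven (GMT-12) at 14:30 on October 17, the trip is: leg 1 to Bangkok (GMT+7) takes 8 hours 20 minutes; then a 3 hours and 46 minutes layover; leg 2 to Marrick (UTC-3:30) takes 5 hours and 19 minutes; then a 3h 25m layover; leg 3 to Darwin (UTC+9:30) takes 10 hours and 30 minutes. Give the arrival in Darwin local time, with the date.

Convert departure to UTC: 14:30 + 12:00 = 02:30 UTC on Oct 18.
Add 8 hours and 20 minutes leg 1 → 10:50 UTC.
Add 3 hours and 46 minutes layover in Bangkok → 14:36 UTC.
Add 5 hours and 19 minutes leg 2 → 19:55 UTC.
Add 3 hours and 25 minutes layover in Marrick → 23:20 UTC.
Add 10 hours and 30 minutes leg 3 → 09:50 UTC (Oct 19).
Darwin is UTC+9:30, so local arrival = 09:50 + 9:30 = 19:20 on Oct 19.

19:20 on October 19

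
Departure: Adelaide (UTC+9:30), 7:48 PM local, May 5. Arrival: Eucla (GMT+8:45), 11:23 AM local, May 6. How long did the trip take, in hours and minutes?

16 hours 20 minutes

Departure in UTC: 7:48 PM − 9:30 = 10:18 AM on May 5.
Arrival in UTC: 11:23 AM − 8:45 = 2:38 AM on May 6.
Elapsed = 2:38 AM − 10:18 AM (+1 day) = 16 hours 20 minutes.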